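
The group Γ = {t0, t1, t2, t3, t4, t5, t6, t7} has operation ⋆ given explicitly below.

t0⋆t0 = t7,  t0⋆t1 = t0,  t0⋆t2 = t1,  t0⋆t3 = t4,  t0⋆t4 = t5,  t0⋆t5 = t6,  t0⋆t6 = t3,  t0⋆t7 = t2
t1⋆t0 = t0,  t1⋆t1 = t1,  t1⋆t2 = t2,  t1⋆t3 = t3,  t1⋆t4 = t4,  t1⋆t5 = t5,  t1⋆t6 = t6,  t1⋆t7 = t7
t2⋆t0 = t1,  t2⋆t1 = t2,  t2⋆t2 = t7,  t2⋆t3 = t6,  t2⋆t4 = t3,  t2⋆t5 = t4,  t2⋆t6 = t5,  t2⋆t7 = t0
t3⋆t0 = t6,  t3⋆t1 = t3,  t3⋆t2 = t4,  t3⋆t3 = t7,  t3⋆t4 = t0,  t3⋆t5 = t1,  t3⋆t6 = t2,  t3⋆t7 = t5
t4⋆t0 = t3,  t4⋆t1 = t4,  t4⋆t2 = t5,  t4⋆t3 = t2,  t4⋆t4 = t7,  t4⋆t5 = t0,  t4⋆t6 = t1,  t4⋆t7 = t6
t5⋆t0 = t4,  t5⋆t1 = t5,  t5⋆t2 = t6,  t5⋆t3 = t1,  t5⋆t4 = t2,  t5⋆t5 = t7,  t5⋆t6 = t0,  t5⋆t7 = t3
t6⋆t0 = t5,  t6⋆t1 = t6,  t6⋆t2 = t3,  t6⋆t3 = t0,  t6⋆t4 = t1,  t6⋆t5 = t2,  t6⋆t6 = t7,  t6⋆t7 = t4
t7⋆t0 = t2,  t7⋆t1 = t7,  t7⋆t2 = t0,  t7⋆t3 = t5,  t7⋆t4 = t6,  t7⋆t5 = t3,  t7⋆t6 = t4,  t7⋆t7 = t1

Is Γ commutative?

No

t2 ⋆ t4 = t3 but t4 ⋆ t2 = t5.
Since t2 and t4 do not commute, Γ is not abelian.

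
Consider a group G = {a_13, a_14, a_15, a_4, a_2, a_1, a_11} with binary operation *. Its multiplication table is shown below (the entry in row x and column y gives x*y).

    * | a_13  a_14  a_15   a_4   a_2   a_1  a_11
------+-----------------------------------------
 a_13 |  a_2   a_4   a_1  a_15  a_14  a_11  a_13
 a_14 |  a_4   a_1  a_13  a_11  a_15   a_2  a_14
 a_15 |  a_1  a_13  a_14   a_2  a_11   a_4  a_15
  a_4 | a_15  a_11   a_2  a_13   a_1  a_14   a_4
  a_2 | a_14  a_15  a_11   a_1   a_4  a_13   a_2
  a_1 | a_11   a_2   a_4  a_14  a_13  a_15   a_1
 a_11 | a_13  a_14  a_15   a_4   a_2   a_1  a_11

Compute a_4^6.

a_14

a_4^1 = a_4
a_4^2 = a_4*a_4 = a_13
a_4^3 = a_13*a_4 = a_15
a_4^4 = a_15*a_4 = a_2
a_4^5 = a_2*a_4 = a_1
a_4^6 = a_1*a_4 = a_14
(Structurally, G here is isomorphic to the cyclic group Z_7.)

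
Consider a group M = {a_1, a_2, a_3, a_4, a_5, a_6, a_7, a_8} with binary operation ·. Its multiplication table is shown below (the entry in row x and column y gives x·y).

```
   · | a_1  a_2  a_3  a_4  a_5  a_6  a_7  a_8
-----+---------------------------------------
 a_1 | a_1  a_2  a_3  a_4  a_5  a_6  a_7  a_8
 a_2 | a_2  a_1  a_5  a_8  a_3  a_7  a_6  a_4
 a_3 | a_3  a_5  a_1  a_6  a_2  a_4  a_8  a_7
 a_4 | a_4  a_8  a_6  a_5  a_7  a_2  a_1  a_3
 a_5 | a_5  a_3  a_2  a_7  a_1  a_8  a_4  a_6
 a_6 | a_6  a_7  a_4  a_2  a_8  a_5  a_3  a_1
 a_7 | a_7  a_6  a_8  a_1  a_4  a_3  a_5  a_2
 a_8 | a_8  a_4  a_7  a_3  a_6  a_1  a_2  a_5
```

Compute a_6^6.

a_6^1 = a_6
a_6^2 = a_6·a_6 = a_5
a_6^3 = a_5·a_6 = a_8
a_6^4 = a_8·a_6 = a_1
a_6^5 = a_1·a_6 = a_6
a_6^6 = a_6·a_6 = a_5

a_5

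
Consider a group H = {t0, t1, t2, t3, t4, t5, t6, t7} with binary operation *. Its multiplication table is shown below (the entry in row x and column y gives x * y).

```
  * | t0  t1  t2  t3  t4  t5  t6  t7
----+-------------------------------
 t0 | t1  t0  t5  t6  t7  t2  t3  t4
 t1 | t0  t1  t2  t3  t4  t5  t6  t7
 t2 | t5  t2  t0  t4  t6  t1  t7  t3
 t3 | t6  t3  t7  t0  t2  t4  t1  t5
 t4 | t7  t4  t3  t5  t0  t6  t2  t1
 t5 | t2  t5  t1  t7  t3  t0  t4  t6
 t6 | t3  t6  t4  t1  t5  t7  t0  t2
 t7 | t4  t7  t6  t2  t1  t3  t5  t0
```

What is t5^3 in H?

t5^1 = t5
t5^2 = t5 * t5 = t0
t5^3 = t0 * t5 = t2

t2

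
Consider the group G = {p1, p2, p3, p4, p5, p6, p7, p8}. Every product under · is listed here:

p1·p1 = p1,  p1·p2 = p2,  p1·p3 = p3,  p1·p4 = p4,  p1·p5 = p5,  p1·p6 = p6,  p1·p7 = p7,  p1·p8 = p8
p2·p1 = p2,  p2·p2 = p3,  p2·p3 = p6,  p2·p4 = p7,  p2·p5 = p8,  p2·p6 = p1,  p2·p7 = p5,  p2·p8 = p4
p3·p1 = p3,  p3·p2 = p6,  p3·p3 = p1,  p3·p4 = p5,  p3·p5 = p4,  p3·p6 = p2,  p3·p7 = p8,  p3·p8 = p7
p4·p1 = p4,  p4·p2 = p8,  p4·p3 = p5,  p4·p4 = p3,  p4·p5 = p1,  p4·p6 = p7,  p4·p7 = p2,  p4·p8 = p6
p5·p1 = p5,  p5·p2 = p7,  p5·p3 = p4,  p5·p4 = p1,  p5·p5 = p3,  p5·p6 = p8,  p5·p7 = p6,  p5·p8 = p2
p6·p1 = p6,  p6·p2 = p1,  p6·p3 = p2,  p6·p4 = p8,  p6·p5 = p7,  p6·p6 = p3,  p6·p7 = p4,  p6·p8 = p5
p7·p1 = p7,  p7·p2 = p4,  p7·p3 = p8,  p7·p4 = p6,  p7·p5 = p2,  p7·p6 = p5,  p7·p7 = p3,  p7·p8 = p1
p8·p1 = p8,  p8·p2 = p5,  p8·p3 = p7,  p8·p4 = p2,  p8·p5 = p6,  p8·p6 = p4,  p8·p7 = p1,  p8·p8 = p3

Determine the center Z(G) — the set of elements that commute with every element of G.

{p1, p3}

An element z is central iff its row equals its column in the table.
For p5: p5·p6 = p8 ≠ p7 = p6·p5, so p5 ∉ Z.
Checking each element this way leaves Z(G) = {p1, p3}.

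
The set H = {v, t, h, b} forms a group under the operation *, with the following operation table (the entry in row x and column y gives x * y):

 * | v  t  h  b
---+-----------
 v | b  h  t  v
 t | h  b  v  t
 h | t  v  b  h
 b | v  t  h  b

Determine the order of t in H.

2

The identity element is b (its row matches the header).
t^1 = t
t^2 = t * t = b
The first power of t equal to the identity is t^2, so ord(t) = 2.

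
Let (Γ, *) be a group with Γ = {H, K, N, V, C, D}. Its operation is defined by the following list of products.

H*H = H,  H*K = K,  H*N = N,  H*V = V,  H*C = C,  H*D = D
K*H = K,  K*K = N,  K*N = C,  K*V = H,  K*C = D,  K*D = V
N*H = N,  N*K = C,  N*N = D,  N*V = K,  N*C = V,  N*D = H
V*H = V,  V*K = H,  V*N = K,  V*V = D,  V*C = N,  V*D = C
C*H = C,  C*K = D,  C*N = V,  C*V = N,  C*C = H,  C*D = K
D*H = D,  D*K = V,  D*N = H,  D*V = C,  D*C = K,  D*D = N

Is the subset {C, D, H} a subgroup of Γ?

C*D = K, which is not in {C, D, H}.
The subset is not closed under *, so it is not a subgroup.

No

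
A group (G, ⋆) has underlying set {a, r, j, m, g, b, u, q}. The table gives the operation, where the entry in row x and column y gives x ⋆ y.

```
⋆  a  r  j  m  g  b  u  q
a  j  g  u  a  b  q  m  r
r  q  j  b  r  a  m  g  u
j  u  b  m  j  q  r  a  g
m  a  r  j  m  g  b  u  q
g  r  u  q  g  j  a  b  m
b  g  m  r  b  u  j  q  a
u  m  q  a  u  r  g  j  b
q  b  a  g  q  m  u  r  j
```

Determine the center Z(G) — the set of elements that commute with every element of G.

An element z is central iff its row equals its column in the table.
For r: r ⋆ a = q ≠ g = a ⋆ r, so r ∉ Z.
Checking each element this way leaves Z(G) = {j, m}.

{j, m}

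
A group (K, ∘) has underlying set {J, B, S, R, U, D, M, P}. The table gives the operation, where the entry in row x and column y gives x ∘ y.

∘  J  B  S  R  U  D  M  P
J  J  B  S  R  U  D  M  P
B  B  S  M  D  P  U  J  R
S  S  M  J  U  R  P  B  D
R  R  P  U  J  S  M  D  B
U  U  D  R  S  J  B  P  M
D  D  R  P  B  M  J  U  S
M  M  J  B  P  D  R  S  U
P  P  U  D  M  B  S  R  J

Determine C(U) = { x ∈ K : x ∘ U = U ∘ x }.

{J, R, S, U}

Compare row U with column U entry by entry.
R ∘ U = S = U ∘ R, so R commutes with U.
D ∘ U = M but U ∘ D = B, so D does not.
Collecting the elements that commute with U: C(U) = {J, R, S, U}.
(Structurally, K here is isomorphic to the dihedral group D_4.)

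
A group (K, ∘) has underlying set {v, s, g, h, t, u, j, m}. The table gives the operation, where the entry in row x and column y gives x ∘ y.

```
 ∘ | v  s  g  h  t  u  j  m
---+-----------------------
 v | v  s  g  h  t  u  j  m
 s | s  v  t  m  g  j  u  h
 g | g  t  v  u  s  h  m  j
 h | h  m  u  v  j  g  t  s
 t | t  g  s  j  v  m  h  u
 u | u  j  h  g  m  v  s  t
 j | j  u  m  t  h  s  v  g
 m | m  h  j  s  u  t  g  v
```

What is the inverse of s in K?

s

First locate the identity: row v matches the header, so v is the identity.
Scan row s for v: s ∘ s = v. Hence s^(-1) = s.
(Structurally, K here is isomorphic to the elementary abelian group (Z_2)^3.)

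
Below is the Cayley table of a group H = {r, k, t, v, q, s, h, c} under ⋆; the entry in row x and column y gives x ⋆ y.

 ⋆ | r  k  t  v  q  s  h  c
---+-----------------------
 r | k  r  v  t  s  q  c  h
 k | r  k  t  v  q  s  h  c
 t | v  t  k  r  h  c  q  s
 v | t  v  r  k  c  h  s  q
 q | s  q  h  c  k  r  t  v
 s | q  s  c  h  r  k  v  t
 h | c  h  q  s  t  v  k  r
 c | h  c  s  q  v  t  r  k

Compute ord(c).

The identity element is k (its row matches the header).
c^1 = c
c^2 = c ⋆ c = k
The first power of c equal to the identity is c^2, so ord(c) = 2.

2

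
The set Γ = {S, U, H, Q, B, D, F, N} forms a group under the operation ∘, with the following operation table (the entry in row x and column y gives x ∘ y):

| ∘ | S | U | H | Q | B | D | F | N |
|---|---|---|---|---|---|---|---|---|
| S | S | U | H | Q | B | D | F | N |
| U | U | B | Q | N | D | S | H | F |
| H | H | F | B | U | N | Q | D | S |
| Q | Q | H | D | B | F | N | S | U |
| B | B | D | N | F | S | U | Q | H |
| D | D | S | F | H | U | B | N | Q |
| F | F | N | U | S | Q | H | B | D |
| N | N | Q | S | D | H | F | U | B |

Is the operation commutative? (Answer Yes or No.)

No

D ∘ H = F but H ∘ D = Q.
Since D and H do not commute, Γ is not abelian.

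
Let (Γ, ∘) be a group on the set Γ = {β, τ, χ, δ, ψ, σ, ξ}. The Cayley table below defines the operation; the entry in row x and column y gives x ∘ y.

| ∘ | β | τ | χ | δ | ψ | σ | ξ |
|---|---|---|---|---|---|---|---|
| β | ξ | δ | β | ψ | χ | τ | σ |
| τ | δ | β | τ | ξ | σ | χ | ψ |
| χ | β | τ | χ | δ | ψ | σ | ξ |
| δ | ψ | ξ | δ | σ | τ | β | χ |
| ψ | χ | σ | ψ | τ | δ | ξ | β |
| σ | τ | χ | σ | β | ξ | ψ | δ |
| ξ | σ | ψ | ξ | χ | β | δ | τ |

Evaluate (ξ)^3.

ξ^1 = ξ
ξ^2 = ξ ∘ ξ = τ
ξ^3 = τ ∘ ξ = ψ

ψ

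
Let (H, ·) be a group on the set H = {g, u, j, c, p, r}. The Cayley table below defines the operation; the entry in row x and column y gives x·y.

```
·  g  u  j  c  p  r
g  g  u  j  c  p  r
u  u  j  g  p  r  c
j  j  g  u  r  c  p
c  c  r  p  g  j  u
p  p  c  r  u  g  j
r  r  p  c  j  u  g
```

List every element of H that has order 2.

Identity is g. Compute the order of each non-identity element by repeated multiplication:
  u: u → j → g  (order 3)
  j: j → u → g  (order 3)
  c: c → g  (order 2)
  p: p → g  (order 2)
  r: r → g  (order 2)
Elements of order 2: {c, p, r}.

{c, p, r}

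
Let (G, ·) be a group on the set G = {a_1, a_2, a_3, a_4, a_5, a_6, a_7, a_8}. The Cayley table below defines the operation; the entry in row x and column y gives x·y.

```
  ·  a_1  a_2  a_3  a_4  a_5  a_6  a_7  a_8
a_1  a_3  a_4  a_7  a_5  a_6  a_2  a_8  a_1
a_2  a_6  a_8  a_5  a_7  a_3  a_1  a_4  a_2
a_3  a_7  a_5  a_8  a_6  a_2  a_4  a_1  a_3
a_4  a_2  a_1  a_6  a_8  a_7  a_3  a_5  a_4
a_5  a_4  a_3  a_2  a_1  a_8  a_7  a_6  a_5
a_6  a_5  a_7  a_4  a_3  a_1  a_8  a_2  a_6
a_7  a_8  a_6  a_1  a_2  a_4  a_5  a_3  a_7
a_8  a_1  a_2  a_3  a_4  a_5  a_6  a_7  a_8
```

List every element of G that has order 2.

Identity is a_8. Compute the order of each non-identity element by repeated multiplication:
  a_1: a_1 → a_3 → a_7 → a_8  (order 4)
  a_2: a_2 → a_8  (order 2)
  a_3: a_3 → a_8  (order 2)
  a_4: a_4 → a_8  (order 2)
  a_5: a_5 → a_8  (order 2)
  a_6: a_6 → a_8  (order 2)
  a_7: a_7 → a_3 → a_1 → a_8  (order 4)
Elements of order 2: {a_2, a_3, a_4, a_5, a_6}.

{a_2, a_3, a_4, a_5, a_6}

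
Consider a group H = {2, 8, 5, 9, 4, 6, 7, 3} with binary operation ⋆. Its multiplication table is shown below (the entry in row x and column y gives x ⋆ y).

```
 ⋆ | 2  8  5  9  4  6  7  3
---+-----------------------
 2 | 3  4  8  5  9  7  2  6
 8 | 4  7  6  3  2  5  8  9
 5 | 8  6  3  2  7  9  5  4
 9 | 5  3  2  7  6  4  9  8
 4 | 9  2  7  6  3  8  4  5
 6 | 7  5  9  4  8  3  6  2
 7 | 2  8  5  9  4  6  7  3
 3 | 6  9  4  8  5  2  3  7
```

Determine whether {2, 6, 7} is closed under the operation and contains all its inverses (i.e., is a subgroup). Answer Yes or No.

No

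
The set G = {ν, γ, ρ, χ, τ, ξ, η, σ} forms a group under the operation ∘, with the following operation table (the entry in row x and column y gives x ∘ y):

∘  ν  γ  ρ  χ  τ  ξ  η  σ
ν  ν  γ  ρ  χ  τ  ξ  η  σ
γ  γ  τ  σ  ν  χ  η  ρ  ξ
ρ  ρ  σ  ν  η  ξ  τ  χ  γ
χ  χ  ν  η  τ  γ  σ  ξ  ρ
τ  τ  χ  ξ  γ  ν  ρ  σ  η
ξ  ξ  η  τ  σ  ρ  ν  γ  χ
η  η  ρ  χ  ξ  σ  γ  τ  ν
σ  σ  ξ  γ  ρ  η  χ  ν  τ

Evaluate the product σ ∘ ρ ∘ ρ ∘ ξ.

χ

σ ∘ ρ = γ
γ ∘ ρ = σ
σ ∘ ξ = χ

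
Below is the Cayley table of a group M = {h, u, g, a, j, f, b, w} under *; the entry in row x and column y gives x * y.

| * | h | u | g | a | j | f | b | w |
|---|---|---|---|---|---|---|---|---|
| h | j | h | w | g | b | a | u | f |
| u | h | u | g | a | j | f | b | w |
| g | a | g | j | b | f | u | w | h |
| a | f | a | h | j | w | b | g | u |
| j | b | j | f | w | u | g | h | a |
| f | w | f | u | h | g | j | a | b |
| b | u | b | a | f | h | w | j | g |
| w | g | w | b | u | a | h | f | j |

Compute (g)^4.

u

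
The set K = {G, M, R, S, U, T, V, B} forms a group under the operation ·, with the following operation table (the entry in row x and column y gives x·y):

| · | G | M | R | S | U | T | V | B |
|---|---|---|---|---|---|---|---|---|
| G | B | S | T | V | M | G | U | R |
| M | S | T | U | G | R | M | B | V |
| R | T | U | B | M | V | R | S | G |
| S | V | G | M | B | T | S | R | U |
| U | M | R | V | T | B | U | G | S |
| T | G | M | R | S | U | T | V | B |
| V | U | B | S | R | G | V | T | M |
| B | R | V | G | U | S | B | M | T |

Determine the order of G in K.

4

The identity element is T (its row matches the header).
G^1 = G
G^2 = G·G = B
G^3 = B·G = R
G^4 = R·G = T
The first power of G equal to the identity is G^4, so ord(G) = 4.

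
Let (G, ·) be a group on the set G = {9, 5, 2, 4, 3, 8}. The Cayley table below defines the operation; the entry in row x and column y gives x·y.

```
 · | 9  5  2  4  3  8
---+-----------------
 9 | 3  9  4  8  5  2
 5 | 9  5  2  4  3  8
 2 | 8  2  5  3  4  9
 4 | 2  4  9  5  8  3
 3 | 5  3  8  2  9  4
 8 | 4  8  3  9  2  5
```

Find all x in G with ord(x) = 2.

Identity is 5. Compute the order of each non-identity element by repeated multiplication:
  9: 9 → 3 → 5  (order 3)
  2: 2 → 5  (order 2)
  4: 4 → 5  (order 2)
  3: 3 → 9 → 5  (order 3)
  8: 8 → 5  (order 2)
Elements of order 2: {2, 4, 8}.

{2, 4, 8}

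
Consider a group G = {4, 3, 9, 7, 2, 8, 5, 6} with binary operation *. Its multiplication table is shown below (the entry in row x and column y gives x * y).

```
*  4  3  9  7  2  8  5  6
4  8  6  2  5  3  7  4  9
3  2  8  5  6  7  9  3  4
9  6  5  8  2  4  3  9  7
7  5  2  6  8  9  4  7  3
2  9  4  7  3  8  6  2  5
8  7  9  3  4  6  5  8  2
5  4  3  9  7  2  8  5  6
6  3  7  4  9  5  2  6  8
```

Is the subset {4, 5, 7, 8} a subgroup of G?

Yes

{4, 5, 7, 8} contains the identity 5.
Checking products: every product of two elements of {4, 5, 7, 8} (read from the table) lies in {4, 5, 7, 8}, so the set is closed.
In a finite group, a nonempty closed subset is a subgroup. So {4, 5, 7, 8} ≤ G.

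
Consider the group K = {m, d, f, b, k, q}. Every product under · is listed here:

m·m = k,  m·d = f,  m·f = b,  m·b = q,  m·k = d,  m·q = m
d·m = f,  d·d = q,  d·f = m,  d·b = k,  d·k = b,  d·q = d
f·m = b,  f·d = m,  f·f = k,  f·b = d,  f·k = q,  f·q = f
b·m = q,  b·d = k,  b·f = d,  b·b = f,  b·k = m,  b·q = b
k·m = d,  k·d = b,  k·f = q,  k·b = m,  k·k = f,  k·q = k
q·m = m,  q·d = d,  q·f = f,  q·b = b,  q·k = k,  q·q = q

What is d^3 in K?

d^1 = d
d^2 = d·d = q
d^3 = q·d = d
(Structurally, K here is isomorphic to the cyclic group Z_6.)

d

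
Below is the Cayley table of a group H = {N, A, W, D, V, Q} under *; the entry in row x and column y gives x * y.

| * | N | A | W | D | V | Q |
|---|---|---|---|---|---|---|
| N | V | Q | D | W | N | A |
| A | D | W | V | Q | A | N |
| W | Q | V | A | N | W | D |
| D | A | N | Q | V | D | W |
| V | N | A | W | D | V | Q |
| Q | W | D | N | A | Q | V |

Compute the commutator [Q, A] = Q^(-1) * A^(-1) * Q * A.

W

Identity is V; from the table Q^(-1) = Q and A^(-1) = W.
Q * W = N
N * Q = A
A * A = W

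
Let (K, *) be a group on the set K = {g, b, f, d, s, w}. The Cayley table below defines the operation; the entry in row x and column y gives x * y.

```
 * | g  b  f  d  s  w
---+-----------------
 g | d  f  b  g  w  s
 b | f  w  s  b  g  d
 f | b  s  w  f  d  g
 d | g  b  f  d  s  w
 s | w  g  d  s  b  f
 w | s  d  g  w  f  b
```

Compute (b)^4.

b^1 = b
b^2 = b * b = w
b^3 = w * b = d
b^4 = d * b = b

b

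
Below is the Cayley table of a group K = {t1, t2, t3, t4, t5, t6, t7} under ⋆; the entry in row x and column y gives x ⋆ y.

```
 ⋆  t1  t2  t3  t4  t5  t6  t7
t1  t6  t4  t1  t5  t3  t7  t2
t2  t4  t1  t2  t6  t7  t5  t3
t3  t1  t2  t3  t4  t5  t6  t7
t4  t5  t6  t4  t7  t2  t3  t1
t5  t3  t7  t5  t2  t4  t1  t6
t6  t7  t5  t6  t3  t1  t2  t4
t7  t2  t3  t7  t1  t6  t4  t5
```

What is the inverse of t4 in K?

t6

First locate the identity: row t3 matches the header, so t3 is the identity.
Scan row t4 for t3: t4 ⋆ t6 = t3. Hence t4^(-1) = t6.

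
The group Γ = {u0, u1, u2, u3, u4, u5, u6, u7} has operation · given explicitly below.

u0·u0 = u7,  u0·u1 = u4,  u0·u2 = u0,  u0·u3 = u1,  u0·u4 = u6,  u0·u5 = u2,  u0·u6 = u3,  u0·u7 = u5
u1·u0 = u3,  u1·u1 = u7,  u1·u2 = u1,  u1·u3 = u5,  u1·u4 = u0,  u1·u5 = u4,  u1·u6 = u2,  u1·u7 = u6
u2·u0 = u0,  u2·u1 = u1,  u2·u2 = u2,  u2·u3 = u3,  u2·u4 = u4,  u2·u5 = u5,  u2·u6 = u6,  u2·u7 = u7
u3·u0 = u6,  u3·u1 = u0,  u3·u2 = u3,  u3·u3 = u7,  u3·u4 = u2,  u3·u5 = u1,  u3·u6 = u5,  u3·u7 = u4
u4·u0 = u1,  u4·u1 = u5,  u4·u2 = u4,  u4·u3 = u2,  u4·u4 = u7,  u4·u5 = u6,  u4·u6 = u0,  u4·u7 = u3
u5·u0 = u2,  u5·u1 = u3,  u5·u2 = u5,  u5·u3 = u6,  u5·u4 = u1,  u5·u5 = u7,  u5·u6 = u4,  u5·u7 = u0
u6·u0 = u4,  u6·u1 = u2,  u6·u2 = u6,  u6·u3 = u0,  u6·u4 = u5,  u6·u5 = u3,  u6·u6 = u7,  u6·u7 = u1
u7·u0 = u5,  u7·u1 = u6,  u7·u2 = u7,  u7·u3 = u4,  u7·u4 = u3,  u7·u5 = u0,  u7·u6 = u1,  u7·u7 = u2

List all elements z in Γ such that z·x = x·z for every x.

An element z is central iff its row equals its column in the table.
For u3: u3·u1 = u0 ≠ u5 = u1·u3, so u3 ∉ Z.
Checking each element this way leaves Z(Γ) = {u2, u7}.

{u2, u7}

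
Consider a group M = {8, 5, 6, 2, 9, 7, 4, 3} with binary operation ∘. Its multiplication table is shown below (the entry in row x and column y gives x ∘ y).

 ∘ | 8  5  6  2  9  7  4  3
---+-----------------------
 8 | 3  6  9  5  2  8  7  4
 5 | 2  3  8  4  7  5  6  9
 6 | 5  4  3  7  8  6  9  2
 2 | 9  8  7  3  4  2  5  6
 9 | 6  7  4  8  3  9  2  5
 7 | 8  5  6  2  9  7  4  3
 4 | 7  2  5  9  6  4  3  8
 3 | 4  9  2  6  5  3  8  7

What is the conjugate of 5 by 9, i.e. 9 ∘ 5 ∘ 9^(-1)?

The identity is 7. In row 9, the entry 7 sits in column 5, so 9^(-1) = 5.
9 ∘ 5 = 7
7 ∘ 5 = 5

5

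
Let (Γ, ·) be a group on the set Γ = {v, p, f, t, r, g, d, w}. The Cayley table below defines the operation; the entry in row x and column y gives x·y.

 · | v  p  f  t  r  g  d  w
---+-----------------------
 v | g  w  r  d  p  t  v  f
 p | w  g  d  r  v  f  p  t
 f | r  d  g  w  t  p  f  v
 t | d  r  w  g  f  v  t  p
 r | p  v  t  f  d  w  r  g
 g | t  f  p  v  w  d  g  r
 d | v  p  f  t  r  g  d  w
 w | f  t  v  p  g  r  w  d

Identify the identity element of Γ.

The identity e satisfies e·x = x for all x, so its row in the table reproduces the column headers.
Row d reads: v, p, f, t, r, g, d, w — exactly the header order. So d is the identity.

d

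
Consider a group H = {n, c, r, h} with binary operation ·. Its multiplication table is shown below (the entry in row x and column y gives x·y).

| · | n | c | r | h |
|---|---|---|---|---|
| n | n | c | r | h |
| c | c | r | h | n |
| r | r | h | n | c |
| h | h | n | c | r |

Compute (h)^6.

h^1 = h
h^2 = h·h = r
h^3 = r·h = c
h^4 = c·h = n
h^5 = n·h = h
h^6 = h·h = r

r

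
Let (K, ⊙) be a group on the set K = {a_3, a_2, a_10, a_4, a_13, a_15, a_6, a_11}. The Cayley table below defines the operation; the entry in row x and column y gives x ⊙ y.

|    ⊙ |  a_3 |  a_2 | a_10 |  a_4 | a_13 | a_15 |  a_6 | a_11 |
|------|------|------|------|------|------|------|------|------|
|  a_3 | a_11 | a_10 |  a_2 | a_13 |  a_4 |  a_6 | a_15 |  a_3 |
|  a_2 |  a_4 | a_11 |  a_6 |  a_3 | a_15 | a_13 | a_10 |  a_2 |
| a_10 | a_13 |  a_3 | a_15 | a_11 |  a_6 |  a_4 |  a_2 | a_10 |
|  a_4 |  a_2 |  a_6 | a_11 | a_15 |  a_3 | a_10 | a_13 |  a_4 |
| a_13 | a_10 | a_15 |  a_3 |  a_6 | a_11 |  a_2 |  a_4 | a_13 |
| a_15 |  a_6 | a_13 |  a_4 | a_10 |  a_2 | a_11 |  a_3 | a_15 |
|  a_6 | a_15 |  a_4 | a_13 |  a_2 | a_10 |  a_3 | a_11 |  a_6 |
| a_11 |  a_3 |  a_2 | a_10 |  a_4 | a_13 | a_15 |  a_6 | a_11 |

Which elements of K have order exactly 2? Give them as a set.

Identity is a_11. Compute the order of each non-identity element by repeated multiplication:
  a_3: a_3 → a_11  (order 2)
  a_2: a_2 → a_11  (order 2)
  a_10: a_10 → a_15 → a_4 → a_11  (order 4)
  a_4: a_4 → a_15 → a_10 → a_11  (order 4)
  a_13: a_13 → a_11  (order 2)
  a_15: a_15 → a_11  (order 2)
  a_6: a_6 → a_11  (order 2)
Elements of order 2: {a_13, a_15, a_2, a_3, a_6}.

{a_13, a_15, a_2, a_3, a_6}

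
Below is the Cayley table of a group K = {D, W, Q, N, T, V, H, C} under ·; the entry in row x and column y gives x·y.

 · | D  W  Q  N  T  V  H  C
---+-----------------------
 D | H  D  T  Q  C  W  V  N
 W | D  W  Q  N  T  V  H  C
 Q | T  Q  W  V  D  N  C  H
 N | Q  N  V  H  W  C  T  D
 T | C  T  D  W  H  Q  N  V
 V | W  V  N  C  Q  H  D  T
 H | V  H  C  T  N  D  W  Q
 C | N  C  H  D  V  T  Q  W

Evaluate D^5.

D

D^1 = D
D^2 = D·D = H
D^3 = H·D = V
D^4 = V·D = W
D^5 = W·D = D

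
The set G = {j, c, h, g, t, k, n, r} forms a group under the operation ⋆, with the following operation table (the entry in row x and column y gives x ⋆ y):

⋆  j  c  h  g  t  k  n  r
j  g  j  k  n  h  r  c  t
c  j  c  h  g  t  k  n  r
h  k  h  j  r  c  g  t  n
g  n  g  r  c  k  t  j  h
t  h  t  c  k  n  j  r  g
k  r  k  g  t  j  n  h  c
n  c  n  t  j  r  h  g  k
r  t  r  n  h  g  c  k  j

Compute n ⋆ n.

Read row n, column n: n ⋆ n = g.

g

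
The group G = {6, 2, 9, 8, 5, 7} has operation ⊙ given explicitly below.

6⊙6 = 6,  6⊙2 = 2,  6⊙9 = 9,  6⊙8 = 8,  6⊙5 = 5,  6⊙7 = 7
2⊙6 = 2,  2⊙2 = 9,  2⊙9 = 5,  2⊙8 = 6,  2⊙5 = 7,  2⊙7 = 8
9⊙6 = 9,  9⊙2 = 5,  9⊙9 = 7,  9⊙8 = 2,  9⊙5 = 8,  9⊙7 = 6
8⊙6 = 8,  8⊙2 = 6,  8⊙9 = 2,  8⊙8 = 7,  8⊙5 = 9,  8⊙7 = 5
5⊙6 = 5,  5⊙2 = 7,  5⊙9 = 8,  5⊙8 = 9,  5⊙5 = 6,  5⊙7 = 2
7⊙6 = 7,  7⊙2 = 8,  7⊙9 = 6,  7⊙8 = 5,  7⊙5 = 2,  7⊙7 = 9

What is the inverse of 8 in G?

First locate the identity: row 6 matches the header, so 6 is the identity.
Scan row 8 for 6: 8 ⊙ 2 = 6. Hence 8^(-1) = 2.

2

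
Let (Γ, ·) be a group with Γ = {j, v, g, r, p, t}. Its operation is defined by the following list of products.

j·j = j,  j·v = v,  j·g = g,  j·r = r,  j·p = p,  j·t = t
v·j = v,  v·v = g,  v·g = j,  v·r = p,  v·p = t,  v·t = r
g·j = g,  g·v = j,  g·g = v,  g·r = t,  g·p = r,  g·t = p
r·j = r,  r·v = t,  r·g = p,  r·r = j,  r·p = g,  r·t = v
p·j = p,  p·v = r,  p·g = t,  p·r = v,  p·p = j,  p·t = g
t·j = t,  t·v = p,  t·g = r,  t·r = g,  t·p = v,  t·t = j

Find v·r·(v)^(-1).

t

The identity is j. In row v, the entry j sits in column g, so v^(-1) = g.
v·r = p
p·g = t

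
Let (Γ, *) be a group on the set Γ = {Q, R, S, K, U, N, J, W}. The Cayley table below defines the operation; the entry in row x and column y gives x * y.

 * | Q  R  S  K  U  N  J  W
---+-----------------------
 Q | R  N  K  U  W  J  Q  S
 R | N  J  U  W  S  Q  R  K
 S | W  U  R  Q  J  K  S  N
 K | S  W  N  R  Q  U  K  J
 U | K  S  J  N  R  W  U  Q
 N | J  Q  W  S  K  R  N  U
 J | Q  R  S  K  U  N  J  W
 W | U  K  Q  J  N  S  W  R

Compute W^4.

W^1 = W
W^2 = W * W = R
W^3 = R * W = K
W^4 = K * W = J

J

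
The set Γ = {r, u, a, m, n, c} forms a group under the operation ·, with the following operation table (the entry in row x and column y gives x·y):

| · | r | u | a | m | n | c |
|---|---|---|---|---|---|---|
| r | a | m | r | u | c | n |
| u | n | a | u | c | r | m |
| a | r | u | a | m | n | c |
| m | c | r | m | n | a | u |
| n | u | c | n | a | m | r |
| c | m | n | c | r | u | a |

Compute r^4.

r^1 = r
r^2 = r·r = a
r^3 = a·r = r
r^4 = r·r = a

a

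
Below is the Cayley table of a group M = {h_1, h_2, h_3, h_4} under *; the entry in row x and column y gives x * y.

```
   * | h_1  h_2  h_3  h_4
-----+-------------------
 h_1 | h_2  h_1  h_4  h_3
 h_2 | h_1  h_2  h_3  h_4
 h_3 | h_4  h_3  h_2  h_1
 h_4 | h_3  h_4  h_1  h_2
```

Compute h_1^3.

h_1

h_1^1 = h_1
h_1^2 = h_1 * h_1 = h_2
h_1^3 = h_2 * h_1 = h_1
(Structurally, M here is isomorphic to the Klein four-group V_4.)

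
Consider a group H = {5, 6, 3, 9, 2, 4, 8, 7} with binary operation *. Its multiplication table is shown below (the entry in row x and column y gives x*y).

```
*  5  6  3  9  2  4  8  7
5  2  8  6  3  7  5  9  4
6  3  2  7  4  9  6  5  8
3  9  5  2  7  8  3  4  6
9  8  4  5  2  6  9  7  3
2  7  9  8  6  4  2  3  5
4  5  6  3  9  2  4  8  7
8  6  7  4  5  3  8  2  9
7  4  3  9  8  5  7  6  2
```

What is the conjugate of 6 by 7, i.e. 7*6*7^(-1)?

9

The identity is 4. In row 7, the entry 4 sits in column 5, so 7^(-1) = 5.
7*6 = 3
3*5 = 9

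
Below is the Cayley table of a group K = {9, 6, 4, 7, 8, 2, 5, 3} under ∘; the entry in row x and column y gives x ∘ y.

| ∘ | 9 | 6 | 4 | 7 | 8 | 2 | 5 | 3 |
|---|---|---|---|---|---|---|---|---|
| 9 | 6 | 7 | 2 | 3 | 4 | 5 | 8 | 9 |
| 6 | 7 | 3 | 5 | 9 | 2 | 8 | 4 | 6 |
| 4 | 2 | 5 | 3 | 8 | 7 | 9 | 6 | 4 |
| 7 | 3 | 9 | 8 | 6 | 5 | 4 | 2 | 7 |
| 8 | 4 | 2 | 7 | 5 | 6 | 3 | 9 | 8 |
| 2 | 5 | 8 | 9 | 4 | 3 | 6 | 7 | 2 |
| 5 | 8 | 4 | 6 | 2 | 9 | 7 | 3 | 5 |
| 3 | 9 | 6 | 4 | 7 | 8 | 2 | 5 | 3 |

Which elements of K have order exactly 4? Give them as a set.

Identity is 3. Compute the order of each non-identity element by repeated multiplication:
  9: 9 → 6 → 7 → 3  (order 4)
  6: 6 → 3  (order 2)
  4: 4 → 3  (order 2)
  7: 7 → 6 → 9 → 3  (order 4)
  8: 8 → 6 → 2 → 3  (order 4)
  2: 2 → 6 → 8 → 3  (order 4)
  5: 5 → 3  (order 2)
Elements of order 4: {2, 7, 8, 9}.

{2, 7, 8, 9}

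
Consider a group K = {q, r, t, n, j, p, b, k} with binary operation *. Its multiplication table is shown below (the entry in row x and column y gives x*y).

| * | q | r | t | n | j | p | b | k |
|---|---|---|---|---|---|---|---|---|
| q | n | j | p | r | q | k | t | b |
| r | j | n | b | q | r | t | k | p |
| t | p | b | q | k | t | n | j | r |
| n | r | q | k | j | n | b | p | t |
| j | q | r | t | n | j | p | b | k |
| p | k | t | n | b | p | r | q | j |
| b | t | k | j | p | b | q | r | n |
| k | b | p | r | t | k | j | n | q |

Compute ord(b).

The identity element is j (its row matches the header).
b^1 = b
b^2 = b*b = r
b^3 = r*b = k
b^4 = k*b = n
b^5 = n*b = p
b^6 = p*b = q
b^7 = q*b = t
b^8 = t*b = j
The first power of b equal to the identity is b^8, so ord(b) = 8.

8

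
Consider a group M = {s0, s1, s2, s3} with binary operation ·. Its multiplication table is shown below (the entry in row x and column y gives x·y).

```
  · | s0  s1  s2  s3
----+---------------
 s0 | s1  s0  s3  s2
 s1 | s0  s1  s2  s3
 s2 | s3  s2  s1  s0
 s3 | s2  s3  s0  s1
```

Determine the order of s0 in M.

The identity element is s1 (its row matches the header).
s0^1 = s0
s0^2 = s0·s0 = s1
The first power of s0 equal to the identity is s0^2, so ord(s0) = 2.
(Structurally, M here is isomorphic to the Klein four-group V_4.)

2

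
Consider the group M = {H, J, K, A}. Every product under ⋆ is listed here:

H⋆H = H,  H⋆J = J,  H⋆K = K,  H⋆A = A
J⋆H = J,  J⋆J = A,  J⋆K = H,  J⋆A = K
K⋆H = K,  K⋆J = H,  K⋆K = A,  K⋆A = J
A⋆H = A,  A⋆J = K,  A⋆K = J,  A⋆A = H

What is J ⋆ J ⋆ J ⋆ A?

J ⋆ J = A
A ⋆ J = K
K ⋆ A = J

J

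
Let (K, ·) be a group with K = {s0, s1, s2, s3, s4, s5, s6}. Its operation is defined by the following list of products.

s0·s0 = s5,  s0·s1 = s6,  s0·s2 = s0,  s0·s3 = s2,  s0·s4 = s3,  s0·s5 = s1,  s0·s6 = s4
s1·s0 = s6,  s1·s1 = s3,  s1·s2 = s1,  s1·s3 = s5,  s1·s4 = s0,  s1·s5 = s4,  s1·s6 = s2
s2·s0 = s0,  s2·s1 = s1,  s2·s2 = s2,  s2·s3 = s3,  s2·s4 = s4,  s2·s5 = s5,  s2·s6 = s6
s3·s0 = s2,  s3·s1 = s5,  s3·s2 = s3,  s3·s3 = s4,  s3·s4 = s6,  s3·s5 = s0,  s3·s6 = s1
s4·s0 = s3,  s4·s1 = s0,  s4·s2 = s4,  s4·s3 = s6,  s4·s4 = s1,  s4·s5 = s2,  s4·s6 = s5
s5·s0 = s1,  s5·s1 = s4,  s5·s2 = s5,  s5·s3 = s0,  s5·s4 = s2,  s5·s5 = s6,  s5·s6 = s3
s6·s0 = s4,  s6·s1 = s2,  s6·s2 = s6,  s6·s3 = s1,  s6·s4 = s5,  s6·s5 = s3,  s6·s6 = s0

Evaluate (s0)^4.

s0^1 = s0
s0^2 = s0·s0 = s5
s0^3 = s5·s0 = s1
s0^4 = s1·s0 = s6

s6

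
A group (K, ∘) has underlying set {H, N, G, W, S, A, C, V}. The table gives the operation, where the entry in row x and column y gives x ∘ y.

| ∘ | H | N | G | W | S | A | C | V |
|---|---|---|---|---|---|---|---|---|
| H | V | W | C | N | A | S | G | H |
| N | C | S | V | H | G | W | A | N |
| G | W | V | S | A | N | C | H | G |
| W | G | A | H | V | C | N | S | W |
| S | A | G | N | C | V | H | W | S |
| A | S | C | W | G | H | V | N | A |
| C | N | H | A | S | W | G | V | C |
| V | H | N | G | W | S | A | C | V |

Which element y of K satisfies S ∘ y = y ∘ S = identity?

First locate the identity: row V matches the header, so V is the identity.
Scan row S for V: S ∘ S = V. Hence S^(-1) = S.
(Structurally, K here is isomorphic to the dihedral group D_4.)

S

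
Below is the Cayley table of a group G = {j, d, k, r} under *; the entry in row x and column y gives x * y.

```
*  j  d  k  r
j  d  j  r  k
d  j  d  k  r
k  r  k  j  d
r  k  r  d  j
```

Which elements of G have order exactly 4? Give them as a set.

Identity is d. Compute the order of each non-identity element by repeated multiplication:
  j: j → d  (order 2)
  k: k → j → r → d  (order 4)
  r: r → j → k → d  (order 4)
Elements of order 4: {k, r}.
(Structurally, G here is isomorphic to the cyclic group Z_4.)

{k, r}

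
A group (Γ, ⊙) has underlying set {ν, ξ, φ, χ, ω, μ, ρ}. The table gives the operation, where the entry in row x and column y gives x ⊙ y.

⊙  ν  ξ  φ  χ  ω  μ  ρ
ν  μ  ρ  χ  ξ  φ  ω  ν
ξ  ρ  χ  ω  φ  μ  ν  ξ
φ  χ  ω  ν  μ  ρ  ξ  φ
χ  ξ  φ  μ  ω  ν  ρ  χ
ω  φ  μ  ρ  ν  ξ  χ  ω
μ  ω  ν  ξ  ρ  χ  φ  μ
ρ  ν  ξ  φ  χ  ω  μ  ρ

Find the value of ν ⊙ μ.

Read row ν, column μ: ν ⊙ μ = ω.

ω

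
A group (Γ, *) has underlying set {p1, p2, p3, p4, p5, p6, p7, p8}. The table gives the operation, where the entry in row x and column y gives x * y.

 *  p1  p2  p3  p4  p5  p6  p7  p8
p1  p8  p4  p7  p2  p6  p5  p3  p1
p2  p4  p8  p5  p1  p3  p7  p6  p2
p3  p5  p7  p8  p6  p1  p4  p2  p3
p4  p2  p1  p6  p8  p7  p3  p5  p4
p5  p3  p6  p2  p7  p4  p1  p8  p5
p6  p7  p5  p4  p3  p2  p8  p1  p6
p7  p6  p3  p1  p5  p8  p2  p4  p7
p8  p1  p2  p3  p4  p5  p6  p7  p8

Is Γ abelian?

p5 * p6 = p1 but p6 * p5 = p2.
Since p5 and p6 do not commute, Γ is not abelian.

No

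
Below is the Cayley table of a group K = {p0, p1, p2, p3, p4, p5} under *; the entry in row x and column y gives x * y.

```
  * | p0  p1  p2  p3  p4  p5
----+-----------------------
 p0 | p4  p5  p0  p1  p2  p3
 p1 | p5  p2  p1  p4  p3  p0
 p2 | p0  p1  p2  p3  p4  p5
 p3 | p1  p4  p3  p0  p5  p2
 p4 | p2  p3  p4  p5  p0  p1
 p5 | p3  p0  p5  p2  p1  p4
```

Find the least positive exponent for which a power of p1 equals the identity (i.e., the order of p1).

2

The identity element is p2 (its row matches the header).
p1^1 = p1
p1^2 = p1 * p1 = p2
The first power of p1 equal to the identity is p1^2, so ord(p1) = 2.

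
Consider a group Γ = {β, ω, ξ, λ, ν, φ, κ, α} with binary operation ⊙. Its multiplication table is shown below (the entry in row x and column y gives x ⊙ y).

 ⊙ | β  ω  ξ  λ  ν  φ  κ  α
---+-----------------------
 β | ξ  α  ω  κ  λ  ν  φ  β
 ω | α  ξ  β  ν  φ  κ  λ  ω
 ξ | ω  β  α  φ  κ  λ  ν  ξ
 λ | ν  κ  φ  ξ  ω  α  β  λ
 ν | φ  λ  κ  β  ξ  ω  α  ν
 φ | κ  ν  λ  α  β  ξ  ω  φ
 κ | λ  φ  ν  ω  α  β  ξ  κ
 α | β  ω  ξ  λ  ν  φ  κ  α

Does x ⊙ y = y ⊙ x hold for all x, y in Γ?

κ ⊙ β = λ but β ⊙ κ = φ.
Since κ and β do not commute, Γ is not abelian.

No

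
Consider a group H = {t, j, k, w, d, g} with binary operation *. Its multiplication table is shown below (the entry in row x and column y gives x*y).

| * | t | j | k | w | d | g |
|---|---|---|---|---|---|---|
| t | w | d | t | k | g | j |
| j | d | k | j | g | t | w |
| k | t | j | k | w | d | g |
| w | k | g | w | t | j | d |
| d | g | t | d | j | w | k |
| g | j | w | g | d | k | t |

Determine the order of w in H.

3

The identity element is k (its row matches the header).
w^1 = w
w^2 = w*w = t
w^3 = t*w = k
The first power of w equal to the identity is w^3, so ord(w) = 3.
(Structurally, H here is isomorphic to the cyclic group Z_6.)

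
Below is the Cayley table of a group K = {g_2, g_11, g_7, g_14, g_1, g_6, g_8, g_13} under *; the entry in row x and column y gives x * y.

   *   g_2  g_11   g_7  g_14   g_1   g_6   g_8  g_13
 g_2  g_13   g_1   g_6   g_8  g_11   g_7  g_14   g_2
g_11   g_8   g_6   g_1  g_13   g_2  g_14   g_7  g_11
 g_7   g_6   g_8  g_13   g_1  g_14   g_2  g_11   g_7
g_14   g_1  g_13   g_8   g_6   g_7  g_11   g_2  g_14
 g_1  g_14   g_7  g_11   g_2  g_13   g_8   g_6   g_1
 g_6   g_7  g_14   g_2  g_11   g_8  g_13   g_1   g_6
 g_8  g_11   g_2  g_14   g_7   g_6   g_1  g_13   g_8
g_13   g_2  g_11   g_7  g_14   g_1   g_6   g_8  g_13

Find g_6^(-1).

g_6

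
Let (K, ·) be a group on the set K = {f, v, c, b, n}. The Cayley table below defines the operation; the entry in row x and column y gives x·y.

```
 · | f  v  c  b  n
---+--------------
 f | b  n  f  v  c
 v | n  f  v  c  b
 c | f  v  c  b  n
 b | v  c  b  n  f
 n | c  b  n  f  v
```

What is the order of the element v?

The identity element is c (its row matches the header).
v^1 = v
v^2 = v·v = f
v^3 = f·v = n
v^4 = n·v = b
v^5 = b·v = c
The first power of v equal to the identity is v^5, so ord(v) = 5.

5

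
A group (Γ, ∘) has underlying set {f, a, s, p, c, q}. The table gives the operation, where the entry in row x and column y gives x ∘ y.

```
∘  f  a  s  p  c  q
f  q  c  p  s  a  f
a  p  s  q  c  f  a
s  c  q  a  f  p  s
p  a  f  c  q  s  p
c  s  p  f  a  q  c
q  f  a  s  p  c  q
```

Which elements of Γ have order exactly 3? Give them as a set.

{a, s}

Identity is q. Compute the order of each non-identity element by repeated multiplication:
  f: f → q  (order 2)
  a: a → s → q  (order 3)
  s: s → a → q  (order 3)
  p: p → q  (order 2)
  c: c → q  (order 2)
Elements of order 3: {a, s}.
(Structurally, Γ here is isomorphic to the symmetric group S_3.)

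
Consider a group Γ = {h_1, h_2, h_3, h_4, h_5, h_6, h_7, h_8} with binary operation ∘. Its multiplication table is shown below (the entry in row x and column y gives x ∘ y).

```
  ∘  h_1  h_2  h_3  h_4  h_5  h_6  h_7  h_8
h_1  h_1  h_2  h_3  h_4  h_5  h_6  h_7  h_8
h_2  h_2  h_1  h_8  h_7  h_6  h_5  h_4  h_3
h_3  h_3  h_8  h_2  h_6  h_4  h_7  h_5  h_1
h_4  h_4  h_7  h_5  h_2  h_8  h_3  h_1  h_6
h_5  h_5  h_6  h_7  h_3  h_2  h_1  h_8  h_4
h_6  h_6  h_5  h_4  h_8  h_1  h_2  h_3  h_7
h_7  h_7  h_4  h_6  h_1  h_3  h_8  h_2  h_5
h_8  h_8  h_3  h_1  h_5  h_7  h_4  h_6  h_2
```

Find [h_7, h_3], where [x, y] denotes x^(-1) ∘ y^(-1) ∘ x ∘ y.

h_2

Identity is h_1; from the table h_7^(-1) = h_4 and h_3^(-1) = h_8.
h_4 ∘ h_8 = h_6
h_6 ∘ h_7 = h_3
h_3 ∘ h_3 = h_2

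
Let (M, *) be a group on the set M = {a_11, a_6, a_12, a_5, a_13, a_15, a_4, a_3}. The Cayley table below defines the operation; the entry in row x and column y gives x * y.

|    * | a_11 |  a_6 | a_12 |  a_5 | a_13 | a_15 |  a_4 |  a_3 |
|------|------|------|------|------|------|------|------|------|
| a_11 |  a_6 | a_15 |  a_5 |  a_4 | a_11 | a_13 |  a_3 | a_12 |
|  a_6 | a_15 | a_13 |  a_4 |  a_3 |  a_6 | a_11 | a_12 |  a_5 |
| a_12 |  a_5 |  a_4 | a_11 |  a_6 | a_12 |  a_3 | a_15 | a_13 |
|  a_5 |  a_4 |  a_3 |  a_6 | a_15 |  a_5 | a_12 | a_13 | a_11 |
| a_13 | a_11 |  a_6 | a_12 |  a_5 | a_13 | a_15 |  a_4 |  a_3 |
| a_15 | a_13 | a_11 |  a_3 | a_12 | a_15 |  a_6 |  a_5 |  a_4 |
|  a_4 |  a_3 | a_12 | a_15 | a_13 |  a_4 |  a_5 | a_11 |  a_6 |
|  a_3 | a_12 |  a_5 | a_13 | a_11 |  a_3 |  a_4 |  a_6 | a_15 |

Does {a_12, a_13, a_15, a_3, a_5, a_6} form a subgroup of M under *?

a_3 * a_15 = a_4, which is not in {a_12, a_13, a_15, a_3, a_5, a_6}.
The subset is not closed under *, so it is not a subgroup.

No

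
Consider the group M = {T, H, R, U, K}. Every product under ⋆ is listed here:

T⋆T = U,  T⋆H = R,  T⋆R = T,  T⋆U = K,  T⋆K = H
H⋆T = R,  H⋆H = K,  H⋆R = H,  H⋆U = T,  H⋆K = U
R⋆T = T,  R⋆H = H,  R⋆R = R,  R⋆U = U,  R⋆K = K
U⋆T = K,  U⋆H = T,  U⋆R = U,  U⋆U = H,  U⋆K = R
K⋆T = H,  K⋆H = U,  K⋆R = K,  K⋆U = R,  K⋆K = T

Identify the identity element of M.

The identity e satisfies e ⋆ x = x for all x, so its row in the table reproduces the column headers.
Row R reads: T, H, R, U, K — exactly the header order. So R is the identity.

R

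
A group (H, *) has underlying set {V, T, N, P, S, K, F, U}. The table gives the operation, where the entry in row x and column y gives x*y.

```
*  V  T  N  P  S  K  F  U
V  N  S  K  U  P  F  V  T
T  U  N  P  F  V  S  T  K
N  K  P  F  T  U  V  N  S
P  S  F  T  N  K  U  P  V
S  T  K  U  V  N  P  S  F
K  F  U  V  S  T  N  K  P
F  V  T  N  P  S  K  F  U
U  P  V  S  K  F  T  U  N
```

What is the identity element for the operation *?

The identity e satisfies e*x = x for all x, so its row in the table reproduces the column headers.
Row F reads: V, T, N, P, S, K, F, U — exactly the header order. So F is the identity.

F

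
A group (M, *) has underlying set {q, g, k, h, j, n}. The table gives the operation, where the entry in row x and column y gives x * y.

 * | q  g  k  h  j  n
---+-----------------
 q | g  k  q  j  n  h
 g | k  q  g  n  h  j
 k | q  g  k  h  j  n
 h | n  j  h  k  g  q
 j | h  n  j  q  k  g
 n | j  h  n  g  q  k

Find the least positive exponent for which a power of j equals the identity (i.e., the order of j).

The identity element is k (its row matches the header).
j^1 = j
j^2 = j * j = k
The first power of j equal to the identity is j^2, so ord(j) = 2.
(Structurally, M here is isomorphic to the symmetric group S_3.)

2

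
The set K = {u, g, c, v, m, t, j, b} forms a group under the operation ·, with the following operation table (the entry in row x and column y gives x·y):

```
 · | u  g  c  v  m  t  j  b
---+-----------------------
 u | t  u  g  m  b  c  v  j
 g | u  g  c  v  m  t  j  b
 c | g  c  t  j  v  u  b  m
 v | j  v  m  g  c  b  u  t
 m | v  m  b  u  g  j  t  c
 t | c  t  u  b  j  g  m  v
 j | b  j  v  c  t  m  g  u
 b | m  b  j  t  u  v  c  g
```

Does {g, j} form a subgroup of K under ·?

{g, j} contains the identity g.
Checking products: every product of two elements of {g, j} (read from the table) lies in {g, j}, so the set is closed.
In a finite group, a nonempty closed subset is a subgroup. So {g, j} ≤ K.

Yes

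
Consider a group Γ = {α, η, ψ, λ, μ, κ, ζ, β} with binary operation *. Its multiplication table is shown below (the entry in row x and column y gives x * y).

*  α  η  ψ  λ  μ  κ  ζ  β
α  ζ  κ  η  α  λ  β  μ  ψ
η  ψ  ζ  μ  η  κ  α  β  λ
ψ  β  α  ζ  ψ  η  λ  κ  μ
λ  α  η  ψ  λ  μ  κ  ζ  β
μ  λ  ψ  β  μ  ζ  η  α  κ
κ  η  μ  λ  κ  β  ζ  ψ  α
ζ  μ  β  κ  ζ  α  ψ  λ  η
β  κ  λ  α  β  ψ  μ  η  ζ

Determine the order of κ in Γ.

4

The identity element is λ (its row matches the header).
κ^1 = κ
κ^2 = κ * κ = ζ
κ^3 = ζ * κ = ψ
κ^4 = ψ * κ = λ
The first power of κ equal to the identity is κ^4, so ord(κ) = 4.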